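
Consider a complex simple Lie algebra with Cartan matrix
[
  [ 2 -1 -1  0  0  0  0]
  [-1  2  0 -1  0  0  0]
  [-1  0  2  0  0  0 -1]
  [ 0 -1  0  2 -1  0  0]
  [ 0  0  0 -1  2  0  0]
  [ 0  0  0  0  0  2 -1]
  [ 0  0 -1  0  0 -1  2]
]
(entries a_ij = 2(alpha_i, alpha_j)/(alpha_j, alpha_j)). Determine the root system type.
type A_7

The matrix has rank 7 with 2's on the diagonal. Reading the off-diagonal entries as Dynkin edges (a single edge where a_ij = a_ji = -1; a double or triple edge where a_ij * a_ji = 2 or 3), the diagram is a chain of 7 nodes with single edges (A_7). One simple-root ordering that puts it in standard form is (alpha_6, alpha_7, alpha_3, alpha_1, alpha_2, alpha_4, alpha_5). So the algebra is type A_7, i.e. sl(8).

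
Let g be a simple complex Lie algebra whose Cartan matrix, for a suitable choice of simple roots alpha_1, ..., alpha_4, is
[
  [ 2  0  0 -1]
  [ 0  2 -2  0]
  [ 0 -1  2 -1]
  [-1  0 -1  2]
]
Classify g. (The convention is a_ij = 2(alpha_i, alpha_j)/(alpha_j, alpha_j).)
C_4 (sp(8))

The matrix has rank 4 with 2's on the diagonal. Reading the off-diagonal entries as Dynkin edges (a single edge where a_ij = a_ji = -1; a double or triple edge where a_ij * a_ji = 2 or 3), the diagram is a chain of 4 nodes with a double edge at one end; the terminal node there is the unique long simple root (C_4). One simple-root ordering that puts it in standard form is (alpha_1, alpha_4, alpha_3, alpha_2). So the algebra is type C_4, i.e. sp(8).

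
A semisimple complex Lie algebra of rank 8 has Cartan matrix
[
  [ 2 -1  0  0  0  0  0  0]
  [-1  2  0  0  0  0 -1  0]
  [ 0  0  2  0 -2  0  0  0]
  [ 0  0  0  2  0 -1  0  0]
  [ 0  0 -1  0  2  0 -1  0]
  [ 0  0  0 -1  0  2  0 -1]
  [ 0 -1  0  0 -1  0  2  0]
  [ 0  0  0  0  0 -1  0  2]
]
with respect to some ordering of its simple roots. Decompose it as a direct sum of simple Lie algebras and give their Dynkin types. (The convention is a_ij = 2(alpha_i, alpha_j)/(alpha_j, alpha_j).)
type A_3 + type C_5

The diagram associated to this matrix has two connected components: the simple roots {alpha_4, alpha_6, alpha_8} form a chain of 3 nodes with single edges (A_3), and {alpha_1, alpha_2, alpha_3, alpha_5, alpha_7} form a chain of 5 nodes with a double edge at one end; the terminal node there is the unique long simple root (C_5). A semisimple Lie algebra decomposes uniquely as the direct sum of simple ideals, one per connected component of its Dynkin diagram, so g ≅ A_3 ⊕ C_5 (dimension 15 + 55 = 70).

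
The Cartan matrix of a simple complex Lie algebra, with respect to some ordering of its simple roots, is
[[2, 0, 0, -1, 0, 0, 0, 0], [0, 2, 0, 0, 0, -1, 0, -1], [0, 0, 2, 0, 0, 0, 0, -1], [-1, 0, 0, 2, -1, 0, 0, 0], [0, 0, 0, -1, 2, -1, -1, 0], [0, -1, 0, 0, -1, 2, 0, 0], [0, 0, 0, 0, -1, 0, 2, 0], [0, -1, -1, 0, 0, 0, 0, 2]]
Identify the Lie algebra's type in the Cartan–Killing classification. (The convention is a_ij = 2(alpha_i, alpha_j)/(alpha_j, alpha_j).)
E8

The matrix has rank 8 with 2's on the diagonal. Reading the off-diagonal entries as Dynkin edges (a single edge where a_ij = a_ji = -1; a double or triple edge where a_ij * a_ji = 2 or 3), the diagram is a chain of 7 nodes with one extra node attached to the third node from one end (E_8). One simple-root ordering that puts it in standard form is (alpha_1, alpha_7, alpha_4, alpha_5, alpha_6, alpha_2, alpha_8, alpha_3). So the algebra is type E_8.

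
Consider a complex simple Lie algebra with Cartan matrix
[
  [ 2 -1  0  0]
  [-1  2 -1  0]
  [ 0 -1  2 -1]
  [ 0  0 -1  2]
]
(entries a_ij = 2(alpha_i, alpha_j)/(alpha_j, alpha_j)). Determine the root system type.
The matrix has rank 4 with 2's on the diagonal. Reading the off-diagonal entries as Dynkin edges (a single edge where a_ij = a_ji = -1; a double or triple edge where a_ij * a_ji = 2 or 3), the diagram is a chain of 4 nodes with single edges (A_4). One simple-root ordering that puts it in standard form is (alpha_4, alpha_3, alpha_2, alpha_1). So the algebra is type A_4, i.e. sl(5).

A4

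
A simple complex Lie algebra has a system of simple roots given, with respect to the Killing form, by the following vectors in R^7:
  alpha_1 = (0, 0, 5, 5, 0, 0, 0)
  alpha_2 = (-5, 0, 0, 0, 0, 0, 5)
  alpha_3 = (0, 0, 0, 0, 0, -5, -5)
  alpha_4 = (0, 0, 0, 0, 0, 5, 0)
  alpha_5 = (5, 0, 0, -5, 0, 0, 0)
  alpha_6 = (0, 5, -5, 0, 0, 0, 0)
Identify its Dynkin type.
type B_6

Compute the Cartan integers a_ij = 2(alpha_i, alpha_j)/(alpha_j, alpha_j); the resulting 6x6 Cartan matrix is
[[2, 0, 0, 0, -1, -1], [0, 2, -1, 0, -1, 0], [0, -1, 2, -2, 0, 0], [0, 0, -1, 2, 0, 0], [-1, -1, 0, 0, 2, 0], [-1, 0, 0, 0, 0, 2]].
The roots have two lengths (squared-length ratio 2:1); the short ones are alpha_{4}. The associated Dynkin diagram is a chain of 6 nodes with a double edge at one end; the terminal node there is the unique short simple root (B_6), so the type is B_6 (the algebra so(13)).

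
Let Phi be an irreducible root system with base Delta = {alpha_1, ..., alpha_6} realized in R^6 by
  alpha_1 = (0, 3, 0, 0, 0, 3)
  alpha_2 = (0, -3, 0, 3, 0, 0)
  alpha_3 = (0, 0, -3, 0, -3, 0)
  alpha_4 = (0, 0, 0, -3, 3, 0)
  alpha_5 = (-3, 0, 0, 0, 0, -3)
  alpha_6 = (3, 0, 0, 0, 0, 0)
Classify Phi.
B_6 (so(13))

Compute the Cartan integers a_ij = 2(alpha_i, alpha_j)/(alpha_j, alpha_j); the resulting 6x6 Cartan matrix is
[[2, -1, 0, 0, -1, 0], [-1, 2, 0, -1, 0, 0], [0, 0, 2, -1, 0, 0], [0, -1, -1, 2, 0, 0], [-1, 0, 0, 0, 2, -2], [0, 0, 0, 0, -1, 2]].
The roots have two lengths (squared-length ratio 2:1); the short ones are alpha_{6}. The associated Dynkin diagram is a chain of 6 nodes with a double edge at one end; the terminal node there is the unique short simple root (B_6), so the type is B_6 (the algebra so(13)).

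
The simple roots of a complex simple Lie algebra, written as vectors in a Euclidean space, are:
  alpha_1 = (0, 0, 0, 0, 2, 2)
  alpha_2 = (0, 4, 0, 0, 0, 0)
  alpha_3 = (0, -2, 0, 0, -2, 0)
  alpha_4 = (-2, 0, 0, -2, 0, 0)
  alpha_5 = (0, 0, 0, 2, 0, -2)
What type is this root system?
C5

Compute the Cartan integers a_ij = 2(alpha_i, alpha_j)/(alpha_j, alpha_j); the resulting 5x5 Cartan matrix is
[[2, 0, -1, 0, -1], [0, 2, -2, 0, 0], [-1, -1, 2, 0, 0], [0, 0, 0, 2, -1], [-1, 0, 0, -1, 2]].
The roots have two lengths (squared-length ratio 2:1); the short ones are alpha_{1,3,4,5}. The associated Dynkin diagram is a chain of 5 nodes with a double edge at one end; the terminal node there is the unique long simple root (C_5), so the type is C_5 (the algebra sp(10)).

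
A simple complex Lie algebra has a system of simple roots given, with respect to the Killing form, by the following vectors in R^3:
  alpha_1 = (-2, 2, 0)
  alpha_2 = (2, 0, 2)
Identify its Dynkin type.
A2

Compute the Cartan integers a_ij = 2(alpha_i, alpha_j)/(alpha_j, alpha_j); the resulting 2x2 Cartan matrix is
[[2, -1], [-1, 2]].
All simple roots have the same length, so the diagram is simply laced. The associated Dynkin diagram is a chain of 2 nodes with single edges (A_2), so the type is A_2 (the algebra sl(3)).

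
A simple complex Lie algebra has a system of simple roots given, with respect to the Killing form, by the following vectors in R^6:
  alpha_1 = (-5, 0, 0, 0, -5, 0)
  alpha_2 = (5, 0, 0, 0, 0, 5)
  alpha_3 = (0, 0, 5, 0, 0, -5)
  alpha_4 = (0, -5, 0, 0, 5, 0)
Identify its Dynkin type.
Compute the Cartan integers a_ij = 2(alpha_i, alpha_j)/(alpha_j, alpha_j); the resulting 4x4 Cartan matrix is
[[2, -1, 0, -1], [-1, 2, -1, 0], [0, -1, 2, 0], [-1, 0, 0, 2]].
All simple roots have the same length, so the diagram is simply laced. The associated Dynkin diagram is a chain of 4 nodes with single edges (A_4), so the type is A_4 (the algebra sl(5)).

A_4 (sl(5))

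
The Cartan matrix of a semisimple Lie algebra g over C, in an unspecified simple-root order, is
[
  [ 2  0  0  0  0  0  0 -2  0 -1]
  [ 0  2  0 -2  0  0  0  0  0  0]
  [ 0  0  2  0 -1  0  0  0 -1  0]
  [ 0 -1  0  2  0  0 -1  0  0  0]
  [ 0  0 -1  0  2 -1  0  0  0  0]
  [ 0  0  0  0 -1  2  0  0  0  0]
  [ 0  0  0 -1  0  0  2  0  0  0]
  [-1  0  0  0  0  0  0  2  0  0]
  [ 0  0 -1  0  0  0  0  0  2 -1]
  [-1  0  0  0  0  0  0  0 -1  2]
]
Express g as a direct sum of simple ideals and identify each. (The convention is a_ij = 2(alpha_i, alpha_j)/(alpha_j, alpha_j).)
type B_7 ⊕ type C_3

The diagram associated to this matrix has two connected components: the simple roots {alpha_1, alpha_3, alpha_5, alpha_6, alpha_8, alpha_9, alpha_10} form a chain of 7 nodes with a double edge at one end; the terminal node there is the unique short simple root (B_7), and {alpha_2, alpha_4, alpha_7} form a chain of 3 nodes with a double edge at one end; the terminal node there is the unique long simple root (C_3). A semisimple Lie algebra decomposes uniquely as the direct sum of simple ideals, one per connected component of its Dynkin diagram, so g ≅ B_7 ⊕ C_3 (dimension 105 + 21 = 126).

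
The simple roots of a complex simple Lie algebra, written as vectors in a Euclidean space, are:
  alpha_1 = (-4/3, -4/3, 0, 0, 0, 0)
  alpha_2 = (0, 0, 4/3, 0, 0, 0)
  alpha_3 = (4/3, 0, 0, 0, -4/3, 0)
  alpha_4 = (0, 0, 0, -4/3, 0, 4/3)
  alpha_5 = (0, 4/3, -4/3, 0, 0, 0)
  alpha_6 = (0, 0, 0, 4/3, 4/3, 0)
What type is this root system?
B_6 (so(13))

Compute the Cartan integers a_ij = 2(alpha_i, alpha_j)/(alpha_j, alpha_j); the resulting 6x6 Cartan matrix is
[[2, 0, -1, 0, -1, 0], [0, 2, 0, 0, -1, 0], [-1, 0, 2, 0, 0, -1], [0, 0, 0, 2, 0, -1], [-1, -2, 0, 0, 2, 0], [0, 0, -1, -1, 0, 2]].
The roots have two lengths (squared-length ratio 2:1); the short ones are alpha_{2}. The associated Dynkin diagram is a chain of 6 nodes with a double edge at one end; the terminal node there is the unique short simple root (B_6), so the type is B_6 (the algebra so(13)).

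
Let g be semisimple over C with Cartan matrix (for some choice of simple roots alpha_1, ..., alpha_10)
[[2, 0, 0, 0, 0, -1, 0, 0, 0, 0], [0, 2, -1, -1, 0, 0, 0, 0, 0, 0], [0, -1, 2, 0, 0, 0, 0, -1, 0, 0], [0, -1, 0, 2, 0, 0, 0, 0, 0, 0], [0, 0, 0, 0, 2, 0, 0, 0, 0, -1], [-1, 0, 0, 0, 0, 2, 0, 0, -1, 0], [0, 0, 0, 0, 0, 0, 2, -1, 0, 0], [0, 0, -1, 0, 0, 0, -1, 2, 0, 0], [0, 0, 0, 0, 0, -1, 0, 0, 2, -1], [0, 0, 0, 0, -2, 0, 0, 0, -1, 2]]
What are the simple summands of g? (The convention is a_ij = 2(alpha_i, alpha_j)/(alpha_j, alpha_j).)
A_5 + B_5

The diagram associated to this matrix has two connected components: the simple roots {alpha_2, alpha_3, alpha_4, alpha_7, alpha_8} form a chain of 5 nodes with single edges (A_5), and {alpha_1, alpha_5, alpha_6, alpha_9, alpha_10} form a chain of 5 nodes with a double edge at one end; the terminal node there is the unique short simple root (B_5). A semisimple Lie algebra decomposes uniquely as the direct sum of simple ideals, one per connected component of its Dynkin diagram, so g ≅ A_5 ⊕ B_5 (dimension 35 + 55 = 90).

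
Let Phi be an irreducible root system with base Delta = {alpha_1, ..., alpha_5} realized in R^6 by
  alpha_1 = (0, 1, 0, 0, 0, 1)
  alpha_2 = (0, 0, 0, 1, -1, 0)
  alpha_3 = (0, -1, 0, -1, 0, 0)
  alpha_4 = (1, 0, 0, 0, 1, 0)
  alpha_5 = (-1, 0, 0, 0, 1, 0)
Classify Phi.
Compute the Cartan integers a_ij = 2(alpha_i, alpha_j)/(alpha_j, alpha_j); the resulting 5x5 Cartan matrix is
[[2, 0, -1, 0, 0], [0, 2, -1, -1, -1], [-1, -1, 2, 0, 0], [0, -1, 0, 2, 0], [0, -1, 0, 0, 2]].
All simple roots have the same length, so the diagram is simply laced. The associated Dynkin diagram is a chain of 3 nodes with a fork of two nodes at one end (D_5), so the type is D_5 (the algebra so(10)).

D_5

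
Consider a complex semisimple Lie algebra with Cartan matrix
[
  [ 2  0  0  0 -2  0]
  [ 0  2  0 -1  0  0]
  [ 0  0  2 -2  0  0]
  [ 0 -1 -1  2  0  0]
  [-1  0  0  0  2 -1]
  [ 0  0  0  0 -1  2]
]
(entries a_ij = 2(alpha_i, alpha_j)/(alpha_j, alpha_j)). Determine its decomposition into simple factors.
C_3 + C_3

The diagram associated to this matrix has two connected components: the simple roots {alpha_2, alpha_3, alpha_4} form a chain of 3 nodes with a double edge at one end; the terminal node there is the unique long simple root (C_3), and {alpha_1, alpha_5, alpha_6} form a chain of 3 nodes with a double edge at one end; the terminal node there is the unique long simple root (C_3). A semisimple Lie algebra decomposes uniquely as the direct sum of simple ideals, one per connected component of its Dynkin diagram, so g ≅ C_3 ⊕ C_3 (dimension 21 + 21 = 42).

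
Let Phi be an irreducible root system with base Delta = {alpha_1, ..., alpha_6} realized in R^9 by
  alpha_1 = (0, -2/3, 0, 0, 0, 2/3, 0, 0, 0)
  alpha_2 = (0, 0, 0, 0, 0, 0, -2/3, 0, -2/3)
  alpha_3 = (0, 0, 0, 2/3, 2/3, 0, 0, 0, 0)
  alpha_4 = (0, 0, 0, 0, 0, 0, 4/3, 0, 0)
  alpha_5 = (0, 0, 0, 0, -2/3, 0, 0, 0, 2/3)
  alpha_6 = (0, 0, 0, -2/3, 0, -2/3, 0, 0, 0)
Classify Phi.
type C_6

Compute the Cartan integers a_ij = 2(alpha_i, alpha_j)/(alpha_j, alpha_j); the resulting 6x6 Cartan matrix is
[[2, 0, 0, 0, 0, -1], [0, 2, 0, -1, -1, 0], [0, 0, 2, 0, -1, -1], [0, -2, 0, 2, 0, 0], [0, -1, -1, 0, 2, 0], [-1, 0, -1, 0, 0, 2]].
The roots have two lengths (squared-length ratio 2:1); the short ones are alpha_{1,2,3,5,6}. The associated Dynkin diagram is a chain of 6 nodes with a double edge at one end; the terminal node there is the unique long simple root (C_6), so the type is C_6 (the algebra sp(12)).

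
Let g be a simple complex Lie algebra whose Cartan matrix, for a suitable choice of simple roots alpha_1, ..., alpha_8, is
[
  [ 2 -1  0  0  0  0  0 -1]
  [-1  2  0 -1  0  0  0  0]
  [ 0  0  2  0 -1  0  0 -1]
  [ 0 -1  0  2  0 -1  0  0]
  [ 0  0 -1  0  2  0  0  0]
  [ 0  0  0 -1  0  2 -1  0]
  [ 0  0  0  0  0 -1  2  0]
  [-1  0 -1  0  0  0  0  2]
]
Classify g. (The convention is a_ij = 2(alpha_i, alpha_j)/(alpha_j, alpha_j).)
The matrix has rank 8 with 2's on the diagonal. Reading the off-diagonal entries as Dynkin edges (a single edge where a_ij = a_ji = -1; a double or triple edge where a_ij * a_ji = 2 or 3), the diagram is a chain of 8 nodes with single edges (A_8). One simple-root ordering that puts it in standard form is (alpha_7, alpha_6, alpha_4, alpha_2, alpha_1, alpha_8, alpha_3, alpha_5). So the algebra is type A_8, i.e. sl(9).

type A_8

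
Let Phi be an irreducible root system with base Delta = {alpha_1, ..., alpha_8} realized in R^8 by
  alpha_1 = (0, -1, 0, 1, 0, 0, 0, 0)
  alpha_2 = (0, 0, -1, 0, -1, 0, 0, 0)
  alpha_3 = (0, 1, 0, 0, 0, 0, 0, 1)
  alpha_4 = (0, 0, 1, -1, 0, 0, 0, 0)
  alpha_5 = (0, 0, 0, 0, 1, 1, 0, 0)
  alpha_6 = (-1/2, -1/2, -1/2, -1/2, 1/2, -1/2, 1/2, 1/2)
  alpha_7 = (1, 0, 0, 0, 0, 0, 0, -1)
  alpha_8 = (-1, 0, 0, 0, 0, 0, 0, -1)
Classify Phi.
E_8

Compute the Cartan integers a_ij = 2(alpha_i, alpha_j)/(alpha_j, alpha_j); the resulting 8x8 Cartan matrix is
[[2, 0, -1, -1, 0, 0, 0, 0], [0, 2, 0, -1, -1, 0, 0, 0], [-1, 0, 2, 0, 0, 0, -1, -1], [-1, -1, 0, 2, 0, 0, 0, 0], [0, -1, 0, 0, 2, 0, 0, 0], [0, 0, 0, 0, 0, 2, -1, 0], [0, 0, -1, 0, 0, -1, 2, 0], [0, 0, -1, 0, 0, 0, 0, 2]].
All simple roots have the same length, so the diagram is simply laced. The associated Dynkin diagram is a chain of 7 nodes with one extra node attached to the third node from one end (E_8), so the type is E_8.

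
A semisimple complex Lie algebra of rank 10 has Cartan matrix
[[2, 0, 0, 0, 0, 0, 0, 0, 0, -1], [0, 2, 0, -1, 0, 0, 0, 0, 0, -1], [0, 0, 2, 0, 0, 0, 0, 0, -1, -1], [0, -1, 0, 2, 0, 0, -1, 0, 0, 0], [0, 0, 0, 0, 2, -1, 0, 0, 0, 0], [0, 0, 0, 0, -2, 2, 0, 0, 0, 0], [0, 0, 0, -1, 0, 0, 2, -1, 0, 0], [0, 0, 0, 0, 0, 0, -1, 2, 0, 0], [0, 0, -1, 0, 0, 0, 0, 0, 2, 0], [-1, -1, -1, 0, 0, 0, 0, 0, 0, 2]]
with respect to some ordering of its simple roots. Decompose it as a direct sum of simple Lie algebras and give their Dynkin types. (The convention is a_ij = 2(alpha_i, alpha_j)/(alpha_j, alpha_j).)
type B_2 + type E_8

The diagram associated to this matrix has two connected components: the simple roots {alpha_5, alpha_6} form a chain of 2 nodes with a double edge at one end; the terminal node there is the unique short simple root (B_2), and {alpha_1, alpha_2, alpha_3, alpha_4, alpha_7, alpha_8, alpha_9, alpha_10} form a chain of 7 nodes with one extra node attached to the third node from one end (E_8). A semisimple Lie algebra decomposes uniquely as the direct sum of simple ideals, one per connected component of its Dynkin diagram, so g ≅ B_2 ⊕ E_8 (dimension 10 + 248 = 258).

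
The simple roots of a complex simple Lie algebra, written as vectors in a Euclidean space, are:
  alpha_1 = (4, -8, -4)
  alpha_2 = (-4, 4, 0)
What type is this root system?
G_2

Compute the Cartan integers a_ij = 2(alpha_i, alpha_j)/(alpha_j, alpha_j); the resulting 2x2 Cartan matrix is
[[2, -3], [-1, 2]].
The roots have two lengths (squared-length ratio 3:1); the short ones are alpha_{2}. The associated Dynkin diagram is two nodes joined by a triple edge (G_2), so the type is G_2.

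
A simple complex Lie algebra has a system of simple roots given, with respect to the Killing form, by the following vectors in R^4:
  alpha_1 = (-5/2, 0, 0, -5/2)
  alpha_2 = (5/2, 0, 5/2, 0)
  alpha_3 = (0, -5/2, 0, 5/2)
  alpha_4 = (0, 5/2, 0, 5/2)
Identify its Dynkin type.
Compute the Cartan integers a_ij = 2(alpha_i, alpha_j)/(alpha_j, alpha_j); the resulting 4x4 Cartan matrix is
[[2, -1, -1, -1], [-1, 2, 0, 0], [-1, 0, 2, 0], [-1, 0, 0, 2]].
All simple roots have the same length, so the diagram is simply laced. The associated Dynkin diagram is a chain of 2 nodes with a fork of two nodes at one end (D_4), so the type is D_4 (the algebra so(8)).

D_4 (so(8))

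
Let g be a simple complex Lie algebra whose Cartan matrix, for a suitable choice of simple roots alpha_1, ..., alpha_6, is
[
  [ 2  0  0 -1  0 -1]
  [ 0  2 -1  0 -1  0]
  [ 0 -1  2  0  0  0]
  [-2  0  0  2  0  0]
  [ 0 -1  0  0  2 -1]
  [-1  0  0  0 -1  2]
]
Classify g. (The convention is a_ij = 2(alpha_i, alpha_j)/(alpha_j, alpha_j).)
C_6

The matrix has rank 6 with 2's on the diagonal. Reading the off-diagonal entries as Dynkin edges (a single edge where a_ij = a_ji = -1; a double or triple edge where a_ij * a_ji = 2 or 3), the diagram is a chain of 6 nodes with a double edge at one end; the terminal node there is the unique long simple root (C_6). One simple-root ordering that puts it in standard form is (alpha_3, alpha_2, alpha_5, alpha_6, alpha_1, alpha_4). So the algebra is type C_6, i.e. sp(12).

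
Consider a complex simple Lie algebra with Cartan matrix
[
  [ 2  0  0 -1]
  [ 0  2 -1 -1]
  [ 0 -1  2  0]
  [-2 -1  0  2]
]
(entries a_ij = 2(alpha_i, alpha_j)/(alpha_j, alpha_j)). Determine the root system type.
The matrix has rank 4 with 2's on the diagonal. Reading the off-diagonal entries as Dynkin edges (a single edge where a_ij = a_ji = -1; a double or triple edge where a_ij * a_ji = 2 or 3), the diagram is a chain of 4 nodes with a double edge at one end; the terminal node there is the unique short simple root (B_4). One simple-root ordering that puts it in standard form is (alpha_3, alpha_2, alpha_4, alpha_1). So the algebra is type B_4, i.e. so(9).

type B_4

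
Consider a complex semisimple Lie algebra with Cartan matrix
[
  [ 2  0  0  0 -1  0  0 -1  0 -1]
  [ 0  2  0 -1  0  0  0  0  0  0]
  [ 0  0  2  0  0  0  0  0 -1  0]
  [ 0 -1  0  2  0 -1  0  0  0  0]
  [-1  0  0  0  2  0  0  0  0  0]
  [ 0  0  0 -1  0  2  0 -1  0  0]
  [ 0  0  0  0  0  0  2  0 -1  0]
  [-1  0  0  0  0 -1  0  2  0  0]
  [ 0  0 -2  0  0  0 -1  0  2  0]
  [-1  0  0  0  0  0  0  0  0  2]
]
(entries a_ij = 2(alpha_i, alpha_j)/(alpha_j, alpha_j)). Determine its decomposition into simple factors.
type B_3 ⊕ type D_7

The diagram associated to this matrix has two connected components: the simple roots {alpha_3, alpha_7, alpha_9} form a chain of 3 nodes with a double edge at one end; the terminal node there is the unique short simple root (B_3), and {alpha_1, alpha_2, alpha_4, alpha_5, alpha_6, alpha_8, alpha_10} form a chain of 5 nodes with a fork of two nodes at one end (D_7). A semisimple Lie algebra decomposes uniquely as the direct sum of simple ideals, one per connected component of its Dynkin diagram, so g ≅ B_3 ⊕ D_7 (dimension 21 + 91 = 112).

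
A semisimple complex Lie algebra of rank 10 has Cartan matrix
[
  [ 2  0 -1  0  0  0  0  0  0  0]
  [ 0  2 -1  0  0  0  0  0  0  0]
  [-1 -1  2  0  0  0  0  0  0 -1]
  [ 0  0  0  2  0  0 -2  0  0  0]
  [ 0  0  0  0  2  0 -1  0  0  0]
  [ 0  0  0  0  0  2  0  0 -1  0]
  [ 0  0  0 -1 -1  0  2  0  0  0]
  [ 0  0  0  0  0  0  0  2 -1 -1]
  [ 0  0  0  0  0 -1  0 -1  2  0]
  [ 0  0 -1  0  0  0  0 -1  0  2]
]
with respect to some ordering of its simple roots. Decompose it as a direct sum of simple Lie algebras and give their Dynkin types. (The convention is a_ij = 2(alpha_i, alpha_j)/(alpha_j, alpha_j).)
C3 + D7

The diagram associated to this matrix has two connected components: the simple roots {alpha_4, alpha_5, alpha_7} form a chain of 3 nodes with a double edge at one end; the terminal node there is the unique long simple root (C_3), and {alpha_1, alpha_2, alpha_3, alpha_6, alpha_8, alpha_9, alpha_10} form a chain of 5 nodes with a fork of two nodes at one end (D_7). A semisimple Lie algebra decomposes uniquely as the direct sum of simple ideals, one per connected component of its Dynkin diagram, so g ≅ C_3 ⊕ D_7 (dimension 21 + 91 = 112).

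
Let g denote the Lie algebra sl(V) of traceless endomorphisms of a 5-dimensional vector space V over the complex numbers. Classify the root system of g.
This is sl(5), which has dimension 5^2 - 1 = 24 and rank 5 - 1 = 4 (a Cartan subalgebra is the diagonal traceless matrices). In the classification of classical Lie algebras, the special linear algebra sl(n+1) has type A_n; here n = 4, so the Dynkin diagram is a chain of 4 nodes with single edges (A_4). Hence the type is A_4.

A_4 (sl(5))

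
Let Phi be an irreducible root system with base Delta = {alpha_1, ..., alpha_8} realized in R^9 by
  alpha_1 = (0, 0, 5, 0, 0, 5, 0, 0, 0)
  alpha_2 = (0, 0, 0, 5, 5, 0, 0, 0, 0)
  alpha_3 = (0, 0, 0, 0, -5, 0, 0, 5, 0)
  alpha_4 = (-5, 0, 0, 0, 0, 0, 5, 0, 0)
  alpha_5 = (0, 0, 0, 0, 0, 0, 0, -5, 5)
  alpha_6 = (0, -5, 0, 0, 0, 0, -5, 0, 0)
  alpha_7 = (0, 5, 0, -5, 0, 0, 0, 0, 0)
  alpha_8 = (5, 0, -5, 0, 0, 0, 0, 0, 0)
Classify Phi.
A_8 (sl(9))

Compute the Cartan integers a_ij = 2(alpha_i, alpha_j)/(alpha_j, alpha_j); the resulting 8x8 Cartan matrix is
[[2, 0, 0, 0, 0, 0, 0, -1], [0, 2, -1, 0, 0, 0, -1, 0], [0, -1, 2, 0, -1, 0, 0, 0], [0, 0, 0, 2, 0, -1, 0, -1], [0, 0, -1, 0, 2, 0, 0, 0], [0, 0, 0, -1, 0, 2, -1, 0], [0, -1, 0, 0, 0, -1, 2, 0], [-1, 0, 0, -1, 0, 0, 0, 2]].
All simple roots have the same length, so the diagram is simply laced. The associated Dynkin diagram is a chain of 8 nodes with single edges (A_8), so the type is A_8 (the algebra sl(9)).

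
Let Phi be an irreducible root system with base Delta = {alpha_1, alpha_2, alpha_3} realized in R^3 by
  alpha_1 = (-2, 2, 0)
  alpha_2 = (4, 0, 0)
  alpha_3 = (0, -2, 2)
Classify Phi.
Compute the Cartan integers a_ij = 2(alpha_i, alpha_j)/(alpha_j, alpha_j); the resulting 3x3 Cartan matrix is
[[2, -1, -1], [-2, 2, 0], [-1, 0, 2]].
The roots have two lengths (squared-length ratio 2:1); the short ones are alpha_{1,3}. The associated Dynkin diagram is a chain of 3 nodes with a double edge at one end; the terminal node there is the unique long simple root (C_3), so the type is C_3 (the algebra sp(6)).

type C_3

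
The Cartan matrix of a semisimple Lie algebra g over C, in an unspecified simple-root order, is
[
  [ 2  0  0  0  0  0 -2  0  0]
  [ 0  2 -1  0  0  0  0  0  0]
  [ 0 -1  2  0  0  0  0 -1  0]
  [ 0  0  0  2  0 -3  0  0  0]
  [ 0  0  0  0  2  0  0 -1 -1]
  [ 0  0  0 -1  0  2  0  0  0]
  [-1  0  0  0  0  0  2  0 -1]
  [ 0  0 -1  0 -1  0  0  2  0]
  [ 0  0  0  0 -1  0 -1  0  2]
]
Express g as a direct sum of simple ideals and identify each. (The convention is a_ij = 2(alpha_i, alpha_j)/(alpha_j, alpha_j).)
The diagram associated to this matrix has two connected components: the simple roots {alpha_1, alpha_2, alpha_3, alpha_5, alpha_7, alpha_8, alpha_9} form a chain of 7 nodes with a double edge at one end; the terminal node there is the unique long simple root (C_7), and {alpha_4, alpha_6} form two nodes joined by a triple edge (G_2). A semisimple Lie algebra decomposes uniquely as the direct sum of simple ideals, one per connected component of its Dynkin diagram, so g ≅ C_7 ⊕ G_2 (dimension 105 + 14 = 119).

C_7 ⊕ G_2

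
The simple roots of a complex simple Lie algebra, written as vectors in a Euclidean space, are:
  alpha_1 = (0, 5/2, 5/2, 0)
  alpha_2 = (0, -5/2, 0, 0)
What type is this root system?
Compute the Cartan integers a_ij = 2(alpha_i, alpha_j)/(alpha_j, alpha_j); the resulting 2x2 Cartan matrix is
[[2, -2], [-1, 2]].
The roots have two lengths (squared-length ratio 2:1); the short ones are alpha_{2}. The associated Dynkin diagram is a chain of 2 nodes with a double edge at one end; the terminal node there is the unique short simple root (B_2), so the type is B_2 (the algebra so(5)).

B_2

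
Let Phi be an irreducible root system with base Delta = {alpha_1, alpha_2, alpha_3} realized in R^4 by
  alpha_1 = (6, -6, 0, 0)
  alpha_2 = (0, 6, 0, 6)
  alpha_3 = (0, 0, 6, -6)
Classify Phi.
A_3 (sl(4))

Compute the Cartan integers a_ij = 2(alpha_i, alpha_j)/(alpha_j, alpha_j); the resulting 3x3 Cartan matrix is
[[2, -1, 0], [-1, 2, -1], [0, -1, 2]].
All simple roots have the same length, so the diagram is simply laced. The associated Dynkin diagram is a chain of 3 nodes with single edges (A_3), so the type is A_3 (the algebra sl(4)).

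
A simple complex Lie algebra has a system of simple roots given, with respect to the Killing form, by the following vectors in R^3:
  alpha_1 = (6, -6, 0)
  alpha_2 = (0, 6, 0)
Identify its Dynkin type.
B2

Compute the Cartan integers a_ij = 2(alpha_i, alpha_j)/(alpha_j, alpha_j); the resulting 2x2 Cartan matrix is
[[2, -2], [-1, 2]].
The roots have two lengths (squared-length ratio 2:1); the short ones are alpha_{2}. The associated Dynkin diagram is a chain of 2 nodes with a double edge at one end; the terminal node there is the unique short simple root (B_2), so the type is B_2 (the algebra so(5)).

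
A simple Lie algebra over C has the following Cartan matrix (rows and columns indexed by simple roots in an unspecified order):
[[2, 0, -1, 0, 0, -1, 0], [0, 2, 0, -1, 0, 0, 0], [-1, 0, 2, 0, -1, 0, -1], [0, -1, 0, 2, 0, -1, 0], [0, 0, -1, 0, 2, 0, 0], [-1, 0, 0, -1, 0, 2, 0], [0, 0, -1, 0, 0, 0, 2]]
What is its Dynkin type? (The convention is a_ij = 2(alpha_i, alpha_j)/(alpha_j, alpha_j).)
The matrix has rank 7 with 2's on the diagonal. Reading the off-diagonal entries as Dynkin edges (a single edge where a_ij = a_ji = -1; a double or triple edge where a_ij * a_ji = 2 or 3), the diagram is a chain of 5 nodes with a fork of two nodes at one end (D_7). One simple-root ordering that puts it in standard form is (alpha_2, alpha_4, alpha_6, alpha_1, alpha_3, alpha_5, alpha_7). So the algebra is type D_7, i.e. so(14).

D_7 (so(14))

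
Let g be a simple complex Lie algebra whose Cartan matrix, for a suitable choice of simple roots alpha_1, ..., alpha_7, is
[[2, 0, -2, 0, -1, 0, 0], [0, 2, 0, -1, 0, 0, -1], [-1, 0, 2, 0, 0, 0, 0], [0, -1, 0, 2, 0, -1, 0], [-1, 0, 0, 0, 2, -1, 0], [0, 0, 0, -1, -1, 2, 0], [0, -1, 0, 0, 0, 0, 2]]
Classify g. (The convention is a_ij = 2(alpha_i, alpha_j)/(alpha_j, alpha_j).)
The matrix has rank 7 with 2's on the diagonal. Reading the off-diagonal entries as Dynkin edges (a single edge where a_ij = a_ji = -1; a double or triple edge where a_ij * a_ji = 2 or 3), the diagram is a chain of 7 nodes with a double edge at one end; the terminal node there is the unique short simple root (B_7). One simple-root ordering that puts it in standard form is (alpha_7, alpha_2, alpha_4, alpha_6, alpha_5, alpha_1, alpha_3). So the algebra is type B_7, i.e. so(15).

B7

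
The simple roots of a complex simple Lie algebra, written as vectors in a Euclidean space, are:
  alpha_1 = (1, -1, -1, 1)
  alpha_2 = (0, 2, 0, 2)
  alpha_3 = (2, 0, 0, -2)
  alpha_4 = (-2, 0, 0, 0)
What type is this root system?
F_4

Compute the Cartan integers a_ij = 2(alpha_i, alpha_j)/(alpha_j, alpha_j); the resulting 4x4 Cartan matrix is
[[2, 0, 0, -1], [0, 2, -1, 0], [0, -1, 2, -2], [-1, 0, -1, 2]].
The roots have two lengths (squared-length ratio 2:1); the short ones are alpha_{1,4}. The associated Dynkin diagram is a chain of 4 nodes with a double edge between the middle two (F_4), so the type is F_4.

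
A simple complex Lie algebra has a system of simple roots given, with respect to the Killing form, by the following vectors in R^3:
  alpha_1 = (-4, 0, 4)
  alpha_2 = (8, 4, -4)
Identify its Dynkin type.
type G_2

Compute the Cartan integers a_ij = 2(alpha_i, alpha_j)/(alpha_j, alpha_j); the resulting 2x2 Cartan matrix is
[[2, -1], [-3, 2]].
The roots have two lengths (squared-length ratio 3:1); the short ones are alpha_{1}. The associated Dynkin diagram is two nodes joined by a triple edge (G_2), so the type is G_2.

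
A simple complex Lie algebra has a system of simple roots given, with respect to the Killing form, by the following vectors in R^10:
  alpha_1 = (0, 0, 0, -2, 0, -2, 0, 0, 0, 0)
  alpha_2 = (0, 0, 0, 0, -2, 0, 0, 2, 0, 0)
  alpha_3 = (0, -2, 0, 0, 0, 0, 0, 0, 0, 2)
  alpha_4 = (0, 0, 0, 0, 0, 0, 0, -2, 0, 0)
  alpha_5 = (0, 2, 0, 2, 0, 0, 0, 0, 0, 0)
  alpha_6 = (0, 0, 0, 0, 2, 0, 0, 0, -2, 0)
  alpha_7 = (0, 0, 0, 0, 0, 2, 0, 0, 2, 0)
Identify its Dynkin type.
Compute the Cartan integers a_ij = 2(alpha_i, alpha_j)/(alpha_j, alpha_j); the resulting 7x7 Cartan matrix is
[[2, 0, 0, 0, -1, 0, -1], [0, 2, 0, -2, 0, -1, 0], [0, 0, 2, 0, -1, 0, 0], [0, -1, 0, 2, 0, 0, 0], [-1, 0, -1, 0, 2, 0, 0], [0, -1, 0, 0, 0, 2, -1], [-1, 0, 0, 0, 0, -1, 2]].
The roots have two lengths (squared-length ratio 2:1); the short ones are alpha_{4}. The associated Dynkin diagram is a chain of 7 nodes with a double edge at one end; the terminal node there is the unique short simple root (B_7), so the type is B_7 (the algebra so(15)).

type B_7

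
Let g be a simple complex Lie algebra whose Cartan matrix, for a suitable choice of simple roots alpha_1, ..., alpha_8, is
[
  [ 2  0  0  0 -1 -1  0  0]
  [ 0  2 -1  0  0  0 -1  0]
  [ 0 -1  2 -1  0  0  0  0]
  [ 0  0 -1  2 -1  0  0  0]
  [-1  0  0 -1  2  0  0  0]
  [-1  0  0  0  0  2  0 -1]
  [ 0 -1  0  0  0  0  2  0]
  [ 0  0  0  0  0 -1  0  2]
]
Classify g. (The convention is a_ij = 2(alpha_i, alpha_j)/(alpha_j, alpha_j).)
The matrix has rank 8 with 2's on the diagonal. Reading the off-diagonal entries as Dynkin edges (a single edge where a_ij = a_ji = -1; a double or triple edge where a_ij * a_ji = 2 or 3), the diagram is a chain of 8 nodes with single edges (A_8). One simple-root ordering that puts it in standard form is (alpha_7, alpha_2, alpha_3, alpha_4, alpha_5, alpha_1, alpha_6, alpha_8). So the algebra is type A_8, i.e. sl(9).

A_8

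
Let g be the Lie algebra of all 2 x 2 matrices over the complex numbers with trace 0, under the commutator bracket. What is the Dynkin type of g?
type A_1

This is sl(2), which has dimension 2^2 - 1 = 3 and rank 2 - 1 = 1 (a Cartan subalgebra is the diagonal traceless matrices). In the classification of classical Lie algebras, the special linear algebra sl(n+1) has type A_n; here n = 1, so the Dynkin diagram is a chain of 1 nodes with single edges (A_1). Hence the type is A_1.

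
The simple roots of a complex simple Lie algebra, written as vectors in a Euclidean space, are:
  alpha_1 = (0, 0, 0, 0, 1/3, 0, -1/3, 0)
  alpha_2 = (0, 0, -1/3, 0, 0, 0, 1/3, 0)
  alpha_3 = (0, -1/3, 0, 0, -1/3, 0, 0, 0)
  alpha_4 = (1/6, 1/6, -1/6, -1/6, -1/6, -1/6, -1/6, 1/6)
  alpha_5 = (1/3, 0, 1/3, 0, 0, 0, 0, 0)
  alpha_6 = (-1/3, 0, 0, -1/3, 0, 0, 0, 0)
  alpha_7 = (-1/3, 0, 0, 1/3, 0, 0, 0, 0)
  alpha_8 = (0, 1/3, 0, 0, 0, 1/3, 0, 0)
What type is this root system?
Compute the Cartan integers a_ij = 2(alpha_i, alpha_j)/(alpha_j, alpha_j); the resulting 8x8 Cartan matrix is
[[2, -1, -1, 0, 0, 0, 0, 0], [-1, 2, 0, 0, -1, 0, 0, 0], [-1, 0, 2, 0, 0, 0, 0, -1], [0, 0, 0, 2, 0, 0, -1, 0], [0, -1, 0, 0, 2, -1, -1, 0], [0, 0, 0, 0, -1, 2, 0, 0], [0, 0, 0, -1, -1, 0, 2, 0], [0, 0, -1, 0, 0, 0, 0, 2]].
All simple roots have the same length, so the diagram is simply laced. The associated Dynkin diagram is a chain of 7 nodes with one extra node attached to the third node from one end (E_8), so the type is E_8.

E_8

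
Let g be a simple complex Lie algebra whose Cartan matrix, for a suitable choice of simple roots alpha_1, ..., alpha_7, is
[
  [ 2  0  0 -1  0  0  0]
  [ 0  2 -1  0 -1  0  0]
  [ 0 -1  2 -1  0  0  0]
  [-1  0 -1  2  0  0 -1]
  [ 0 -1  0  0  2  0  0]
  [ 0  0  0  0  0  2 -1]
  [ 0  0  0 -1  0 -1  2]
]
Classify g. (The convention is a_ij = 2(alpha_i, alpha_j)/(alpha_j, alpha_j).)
E7

The matrix has rank 7 with 2's on the diagonal. Reading the off-diagonal entries as Dynkin edges (a single edge where a_ij = a_ji = -1; a double or triple edge where a_ij * a_ji = 2 or 3), the diagram is a chain of 6 nodes with one extra node attached to the third node from one end (E_7). One simple-root ordering that puts it in standard form is (alpha_6, alpha_1, alpha_7, alpha_4, alpha_3, alpha_2, alpha_5). So the algebra is type E_7.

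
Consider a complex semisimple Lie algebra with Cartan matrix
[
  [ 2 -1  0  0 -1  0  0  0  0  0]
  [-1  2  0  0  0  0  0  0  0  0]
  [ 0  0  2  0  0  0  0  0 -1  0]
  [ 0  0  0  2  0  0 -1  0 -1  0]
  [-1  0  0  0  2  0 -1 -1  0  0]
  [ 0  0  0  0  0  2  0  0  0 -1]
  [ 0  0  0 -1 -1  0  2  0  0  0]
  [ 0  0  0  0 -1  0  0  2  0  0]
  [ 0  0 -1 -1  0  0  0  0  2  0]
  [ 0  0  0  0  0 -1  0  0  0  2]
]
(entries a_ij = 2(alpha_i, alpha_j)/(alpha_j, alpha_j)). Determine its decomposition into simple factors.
A_2 + E_8

The diagram associated to this matrix has two connected components: the simple roots {alpha_6, alpha_10} form a chain of 2 nodes with single edges (A_2), and {alpha_1, alpha_2, alpha_3, alpha_4, alpha_5, alpha_7, alpha_8, alpha_9} form a chain of 7 nodes with one extra node attached to the third node from one end (E_8). A semisimple Lie algebra decomposes uniquely as the direct sum of simple ideals, one per connected component of its Dynkin diagram, so g ≅ A_2 ⊕ E_8 (dimension 8 + 248 = 256).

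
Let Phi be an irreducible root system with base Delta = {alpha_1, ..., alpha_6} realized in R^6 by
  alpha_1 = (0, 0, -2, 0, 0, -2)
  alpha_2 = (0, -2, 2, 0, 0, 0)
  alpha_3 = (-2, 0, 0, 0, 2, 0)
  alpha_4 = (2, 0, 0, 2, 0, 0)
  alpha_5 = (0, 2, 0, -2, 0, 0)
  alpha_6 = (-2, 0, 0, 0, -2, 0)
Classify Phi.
Compute the Cartan integers a_ij = 2(alpha_i, alpha_j)/(alpha_j, alpha_j); the resulting 6x6 Cartan matrix is
[[2, -1, 0, 0, 0, 0], [-1, 2, 0, 0, -1, 0], [0, 0, 2, -1, 0, 0], [0, 0, -1, 2, -1, -1], [0, -1, 0, -1, 2, 0], [0, 0, 0, -1, 0, 2]].
All simple roots have the same length, so the diagram is simply laced. The associated Dynkin diagram is a chain of 4 nodes with a fork of two nodes at one end (D_6), so the type is D_6 (the algebra so(12)).

D_6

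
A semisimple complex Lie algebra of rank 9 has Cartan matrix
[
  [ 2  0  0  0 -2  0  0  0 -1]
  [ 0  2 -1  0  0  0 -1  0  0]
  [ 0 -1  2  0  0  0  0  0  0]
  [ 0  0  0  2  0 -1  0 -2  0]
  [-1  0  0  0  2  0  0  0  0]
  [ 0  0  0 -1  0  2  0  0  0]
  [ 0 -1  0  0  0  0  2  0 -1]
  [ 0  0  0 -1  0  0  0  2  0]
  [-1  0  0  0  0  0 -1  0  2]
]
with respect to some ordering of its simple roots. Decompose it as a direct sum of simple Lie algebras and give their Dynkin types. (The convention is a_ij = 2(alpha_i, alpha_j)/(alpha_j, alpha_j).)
B_3 (so(7)) ⊕ B_6 (so(13))

The diagram associated to this matrix has two connected components: the simple roots {alpha_4, alpha_6, alpha_8} form a chain of 3 nodes with a double edge at one end; the terminal node there is the unique short simple root (B_3), and {alpha_1, alpha_2, alpha_3, alpha_5, alpha_7, alpha_9} form a chain of 6 nodes with a double edge at one end; the terminal node there is the unique short simple root (B_6). A semisimple Lie algebra decomposes uniquely as the direct sum of simple ideals, one per connected component of its Dynkin diagram, so g ≅ B_3 ⊕ B_6 (dimension 21 + 78 = 99).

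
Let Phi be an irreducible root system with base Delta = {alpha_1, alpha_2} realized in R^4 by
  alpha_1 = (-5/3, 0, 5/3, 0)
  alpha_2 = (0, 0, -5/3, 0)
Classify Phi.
type B_2

Compute the Cartan integers a_ij = 2(alpha_i, alpha_j)/(alpha_j, alpha_j); the resulting 2x2 Cartan matrix is
[[2, -2], [-1, 2]].
The roots have two lengths (squared-length ratio 2:1); the short ones are alpha_{2}. The associated Dynkin diagram is a chain of 2 nodes with a double edge at one end; the terminal node there is the unique short simple root (B_2), so the type is B_2 (the algebra so(5)).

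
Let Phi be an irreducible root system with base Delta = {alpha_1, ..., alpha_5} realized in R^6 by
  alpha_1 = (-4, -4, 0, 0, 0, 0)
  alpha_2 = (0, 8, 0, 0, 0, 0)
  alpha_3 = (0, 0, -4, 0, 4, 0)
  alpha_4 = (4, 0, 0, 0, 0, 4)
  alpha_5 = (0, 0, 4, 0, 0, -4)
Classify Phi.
Compute the Cartan integers a_ij = 2(alpha_i, alpha_j)/(alpha_j, alpha_j); the resulting 5x5 Cartan matrix is
[[2, -1, 0, -1, 0], [-2, 2, 0, 0, 0], [0, 0, 2, 0, -1], [-1, 0, 0, 2, -1], [0, 0, -1, -1, 2]].
The roots have two lengths (squared-length ratio 2:1); the short ones are alpha_{1,3,4,5}. The associated Dynkin diagram is a chain of 5 nodes with a double edge at one end; the terminal node there is the unique long simple root (C_5), so the type is C_5 (the algebra sp(10)).

type C_5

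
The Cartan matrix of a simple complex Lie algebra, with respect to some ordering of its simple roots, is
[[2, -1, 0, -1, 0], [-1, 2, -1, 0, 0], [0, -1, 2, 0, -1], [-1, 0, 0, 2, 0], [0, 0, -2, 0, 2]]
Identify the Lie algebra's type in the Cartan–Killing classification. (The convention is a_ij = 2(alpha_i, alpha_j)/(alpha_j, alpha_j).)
type C_5

The matrix has rank 5 with 2's on the diagonal. Reading the off-diagonal entries as Dynkin edges (a single edge where a_ij = a_ji = -1; a double or triple edge where a_ij * a_ji = 2 or 3), the diagram is a chain of 5 nodes with a double edge at one end; the terminal node there is the unique long simple root (C_5). One simple-root ordering that puts it in standard form is (alpha_4, alpha_1, alpha_2, alpha_3, alpha_5). So the algebra is type C_5, i.e. sp(10).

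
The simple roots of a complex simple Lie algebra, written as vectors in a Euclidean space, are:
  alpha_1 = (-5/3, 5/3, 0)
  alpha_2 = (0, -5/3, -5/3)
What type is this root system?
A2

Compute the Cartan integers a_ij = 2(alpha_i, alpha_j)/(alpha_j, alpha_j); the resulting 2x2 Cartan matrix is
[[2, -1], [-1, 2]].
All simple roots have the same length, so the diagram is simply laced. The associated Dynkin diagram is a chain of 2 nodes with single edges (A_2), so the type is A_2 (the algebra sl(3)).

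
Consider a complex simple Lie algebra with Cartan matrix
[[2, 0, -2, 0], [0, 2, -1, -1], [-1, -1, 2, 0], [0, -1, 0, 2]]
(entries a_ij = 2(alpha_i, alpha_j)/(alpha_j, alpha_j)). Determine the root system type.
C_4

The matrix has rank 4 with 2's on the diagonal. Reading the off-diagonal entries as Dynkin edges (a single edge where a_ij = a_ji = -1; a double or triple edge where a_ij * a_ji = 2 or 3), the diagram is a chain of 4 nodes with a double edge at one end; the terminal node there is the unique long simple root (C_4). One simple-root ordering that puts it in standard form is (alpha_4, alpha_2, alpha_3, alpha_1). So the algebra is type C_4, i.e. sp(8).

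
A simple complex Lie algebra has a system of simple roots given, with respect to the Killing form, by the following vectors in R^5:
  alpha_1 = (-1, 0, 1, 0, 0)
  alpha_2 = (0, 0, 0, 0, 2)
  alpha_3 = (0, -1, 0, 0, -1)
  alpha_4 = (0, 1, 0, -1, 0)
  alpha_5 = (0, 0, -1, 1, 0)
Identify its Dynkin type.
C_5

Compute the Cartan integers a_ij = 2(alpha_i, alpha_j)/(alpha_j, alpha_j); the resulting 5x5 Cartan matrix is
[[2, 0, 0, 0, -1], [0, 2, -2, 0, 0], [0, -1, 2, -1, 0], [0, 0, -1, 2, -1], [-1, 0, 0, -1, 2]].
The roots have two lengths (squared-length ratio 2:1); the short ones are alpha_{1,3,4,5}. The associated Dynkin diagram is a chain of 5 nodes with a double edge at one end; the terminal node there is the unique long simple root (C_5), so the type is C_5 (the algebra sp(10)).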